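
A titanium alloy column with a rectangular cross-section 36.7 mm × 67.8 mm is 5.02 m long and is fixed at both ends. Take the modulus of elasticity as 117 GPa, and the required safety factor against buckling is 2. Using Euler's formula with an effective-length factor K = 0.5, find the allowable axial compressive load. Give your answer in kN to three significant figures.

Buckling occurs about the weak axis: I_min = h·b³/12 = 67.8×36.7³/12 = 279300 mm⁴ (b = 36.7 mm is the smaller dimension).
Effective length L_e = KL = 0.5×5.02 m = 2510 mm.
Euler critical load P_cr = π²EI/L_e² = π²×117000×279300/2510² = 51190 N.
P_allow = P_cr/n = 51190/2 = 25590 N.

P_allow = 25.6 kN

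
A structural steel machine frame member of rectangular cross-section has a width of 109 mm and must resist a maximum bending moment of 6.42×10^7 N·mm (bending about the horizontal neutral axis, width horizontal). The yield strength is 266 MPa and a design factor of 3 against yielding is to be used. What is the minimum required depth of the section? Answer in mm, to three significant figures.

σ_allow = 266/3 = 88.67 MPa.
For a rectangular section σ = 6M/(bh²), so h² = 6M/(b σ_allow) = 6×6.4200×10^7/(109×88.67) = 39860 mm².
h = 199.6 mm.

h = 200 mm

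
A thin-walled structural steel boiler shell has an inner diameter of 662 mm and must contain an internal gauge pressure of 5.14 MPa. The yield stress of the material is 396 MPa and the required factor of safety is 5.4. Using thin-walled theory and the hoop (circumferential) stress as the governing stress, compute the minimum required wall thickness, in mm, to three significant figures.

σ_allow = 396/5.4 = 73.33 MPa.
Hoop stress σ_h = pD/(2t), so t = pD/(2σ_allow) = 5.14×662/(2×73.33) = 23.20 mm.

t = 23.2 mm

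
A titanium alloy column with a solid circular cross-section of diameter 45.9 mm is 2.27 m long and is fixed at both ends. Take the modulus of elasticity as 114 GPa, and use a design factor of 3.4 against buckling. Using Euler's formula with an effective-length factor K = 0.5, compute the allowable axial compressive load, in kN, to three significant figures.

P_allow = 56.0 kN

I = πd⁴/64 = π×45.9⁴/64 = 217900 mm⁴.
Effective length L_e = KL = 0.5×2.27 m = 1135 mm.
Euler critical load P_cr = π²EI/L_e² = π²×114000×217900/1135² = 190300 N.
P_allow = P_cr/n = 190300/3.4 = 55970 N.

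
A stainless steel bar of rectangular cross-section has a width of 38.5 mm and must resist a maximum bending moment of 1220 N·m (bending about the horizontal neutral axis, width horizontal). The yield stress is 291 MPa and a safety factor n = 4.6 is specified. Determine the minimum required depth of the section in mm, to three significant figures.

h = 54.8 mm

σ_allow = 291/4.6 = 63.26 MPa.
For a rectangular section σ = 6M/(bh²), so h² = 6M/(b σ_allow) = 6×1220000/(38.5×63.26) = 3005 mm².
h = 54.82 mm.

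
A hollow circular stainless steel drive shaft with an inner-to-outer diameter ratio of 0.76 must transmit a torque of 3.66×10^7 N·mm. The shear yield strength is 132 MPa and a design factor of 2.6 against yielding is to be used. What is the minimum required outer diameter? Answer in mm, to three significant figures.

d_o = 177 mm

τ_allow = 132/2.6 = 50.77 MPa.
For a hollow shaft τ = 16T/[πd_o³(1−k⁴)] with k = 0.76, so 1−k⁴ = 0.6664.
d_o³ = 16T/[π τ_allow (1−k⁴)] = 16×3.6600×10^7/(π×50.77×0.6664) = 5.510×10^6 mm³.
d_o = 176.6 mm.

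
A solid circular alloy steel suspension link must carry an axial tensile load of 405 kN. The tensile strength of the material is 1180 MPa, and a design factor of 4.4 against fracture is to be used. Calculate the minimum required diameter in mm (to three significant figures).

d = 43.8 mm

Allowable stress σ_allow = 1180/4.4 = 268.2 MPa.
Required area A = F/σ_allow = 405000/268.2 = 1510 mm².
A = πd²/4 → d = √(4A/π) = 43.85 mm.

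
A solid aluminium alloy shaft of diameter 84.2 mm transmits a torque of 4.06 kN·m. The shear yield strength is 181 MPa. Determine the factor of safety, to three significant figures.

τ = 16T/(πd³) = 16×4060000/(π×84.2³) = 34.64 MPa.
n = τ_limit/τ = 181/34.64 = 5.225.

n = 5.23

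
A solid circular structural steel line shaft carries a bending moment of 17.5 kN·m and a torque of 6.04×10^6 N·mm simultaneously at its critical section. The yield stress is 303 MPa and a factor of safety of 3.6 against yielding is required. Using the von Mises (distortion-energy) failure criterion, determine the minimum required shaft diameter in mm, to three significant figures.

d = 130 mm

σ_allow = σ_y/n = 303/3.6 = 84.17 MPa.
For a solid shaft σ_b = 32M/(πd³) and τ = 16T/(πd³), so the von Mises stress is σ' = (16/πd³)·√(4M²+3T²).
√(4M²+3T²) = √(4×(1.750×10^7)² + 3×(6.040×10^6)²) = 3.653×10^7 N·mm.
d³ = 16×3.653×10^7/(π×84.17) = 2.210×10^6 mm³.
d = 130.3 mm.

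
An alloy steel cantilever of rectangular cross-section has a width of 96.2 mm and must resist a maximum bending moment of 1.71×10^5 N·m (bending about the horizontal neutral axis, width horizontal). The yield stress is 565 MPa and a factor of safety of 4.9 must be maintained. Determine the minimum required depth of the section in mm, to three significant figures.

h = 304 mm

σ_allow = 565/4.9 = 115.3 MPa.
For a rectangular section σ = 6M/(bh²), so h² = 6M/(b σ_allow) = 6×1.7100×10^8/(96.2×115.3) = 92500 mm².
h = 304.1 mm.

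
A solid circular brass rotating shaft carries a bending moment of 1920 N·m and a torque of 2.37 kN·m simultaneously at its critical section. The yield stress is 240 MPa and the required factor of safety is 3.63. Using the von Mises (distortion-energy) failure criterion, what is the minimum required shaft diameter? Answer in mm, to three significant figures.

σ_allow = σ_y/n = 240/3.63 = 66.12 MPa.
For a solid shaft σ_b = 32M/(πd³) and τ = 16T/(πd³), so the von Mises stress is σ' = (16/πd³)·√(4M²+3T²).
√(4M²+3T²) = √(4×(1.920×10^6)² + 3×(2.370×10^6)²) = 5.621×10^6 N·mm.
d³ = 16×5.621×10^6/(π×66.12) = 433000 mm³.
d = 75.65 mm.

d = 75.7 mm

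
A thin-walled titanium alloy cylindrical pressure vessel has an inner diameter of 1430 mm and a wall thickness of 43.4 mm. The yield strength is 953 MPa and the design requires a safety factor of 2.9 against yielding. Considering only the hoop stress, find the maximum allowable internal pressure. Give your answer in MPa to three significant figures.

σ_allow = 953/2.9 = 328.6 MPa.
σ_h = pD/(2t) → p_allow = 2σ_allow t/D = 2×328.6×43.4/1430 = 19.95 MPa.

p_allow = 19.9 MPa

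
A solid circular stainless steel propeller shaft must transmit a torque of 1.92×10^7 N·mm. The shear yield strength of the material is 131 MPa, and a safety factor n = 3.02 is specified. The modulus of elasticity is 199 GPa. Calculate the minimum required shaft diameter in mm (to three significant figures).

Allowable shear stress τ_allow = 131/3.02 = 43.38 MPa.
For a solid shaft τ = 16T/(πd³), so d³ = 16T/(π τ_allow) = 16×1.9200×10^7/(π×43.38) = 2.254×10^6 mm³.
d = (2.254×10^6)^(1/3) = 131.1 mm.

d = 131 mm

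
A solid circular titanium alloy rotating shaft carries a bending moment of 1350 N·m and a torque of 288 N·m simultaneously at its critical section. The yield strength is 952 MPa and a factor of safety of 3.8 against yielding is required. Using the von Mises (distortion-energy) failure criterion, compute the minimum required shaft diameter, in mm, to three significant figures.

σ_allow = σ_y/n = 952/3.8 = 250.5 MPa.
For a solid shaft σ_b = 32M/(πd³) and τ = 16T/(πd³), so the von Mises stress is σ' = (16/πd³)·√(4M²+3T²).
√(4M²+3T²) = √(4×(1.350×10^6)² + 3×(288000)²) = 2.746×10^6 N·mm.
d³ = 16×2.746×10^6/(π×250.5) = 55820 mm³.
d = 38.22 mm.

d = 38.2 mm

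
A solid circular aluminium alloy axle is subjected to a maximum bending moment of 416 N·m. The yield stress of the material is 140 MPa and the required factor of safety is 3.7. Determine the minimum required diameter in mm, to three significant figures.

σ_allow = 140/3.7 = 37.84 MPa.
For a solid circular section σ = 32M/(πd³), so d³ = 32M/(π σ_allow) = 32×416000/(π×37.84) = 112000 mm³.
d = 48.20 mm.

d = 48.2 mm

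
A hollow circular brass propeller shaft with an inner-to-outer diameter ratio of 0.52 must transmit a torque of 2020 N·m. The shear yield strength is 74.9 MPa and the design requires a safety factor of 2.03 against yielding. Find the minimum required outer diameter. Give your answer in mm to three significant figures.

τ_allow = 74.9/2.03 = 36.90 MPa.
For a hollow shaft τ = 16T/[πd_o³(1−k⁴)] with k = 0.52, so 1−k⁴ = 0.9269.
d_o³ = 16T/[π τ_allow (1−k⁴)] = 16×2020000/(π×36.90×0.9269) = 300800 mm³.
d_o = 67.00 mm.

d_o = 67.0 mm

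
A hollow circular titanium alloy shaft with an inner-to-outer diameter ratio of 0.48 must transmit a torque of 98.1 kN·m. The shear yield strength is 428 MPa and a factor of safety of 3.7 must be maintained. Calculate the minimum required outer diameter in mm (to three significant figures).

d_o = 166 mm

τ_allow = 428/3.7 = 115.7 MPa.
For a hollow shaft τ = 16T/[πd_o³(1−k⁴)] with k = 0.48, so 1−k⁴ = 0.9469.
d_o³ = 16T/[π τ_allow (1−k⁴)] = 16×9.8100×10^7/(π×115.7×0.9469) = 4.561×10^6 mm³.
d_o = 165.8 mm.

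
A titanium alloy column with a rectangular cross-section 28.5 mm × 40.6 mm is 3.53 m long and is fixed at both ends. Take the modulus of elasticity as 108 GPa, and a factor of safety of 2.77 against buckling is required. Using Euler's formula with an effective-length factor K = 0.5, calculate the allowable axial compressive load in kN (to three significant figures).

Buckling occurs about the weak axis: I_min = h·b³/12 = 40.6×28.5³/12 = 78320 mm⁴ (b = 28.5 mm is the smaller dimension).
Effective length L_e = KL = 0.5×3.53 m = 1765 mm.
Euler critical load P_cr = π²EI/L_e² = π²×108000×78320/1765² = 26800 N.
P_allow = P_cr/n = 26800/2.77 = 9675 N.

P_allow = 9.67 kN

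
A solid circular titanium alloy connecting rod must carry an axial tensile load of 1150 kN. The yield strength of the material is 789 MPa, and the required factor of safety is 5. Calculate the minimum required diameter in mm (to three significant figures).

d = 96.3 mm

Allowable stress σ_allow = 789/5 = 157.8 MPa.
Required area A = F/σ_allow = 1150000/157.8 = 7288 mm².
A = πd²/4 → d = √(4A/π) = 96.33 mm.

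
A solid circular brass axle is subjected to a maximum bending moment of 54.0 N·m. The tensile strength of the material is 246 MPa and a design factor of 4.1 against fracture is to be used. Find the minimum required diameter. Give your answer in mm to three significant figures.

d = 20.9 mm

σ_allow = 246/4.1 = 60.00 MPa.
For a solid circular section σ = 32M/(πd³), so d³ = 32M/(π σ_allow) = 32×54000/(π×60.00) = 9167 mm³.
d = 20.93 mm.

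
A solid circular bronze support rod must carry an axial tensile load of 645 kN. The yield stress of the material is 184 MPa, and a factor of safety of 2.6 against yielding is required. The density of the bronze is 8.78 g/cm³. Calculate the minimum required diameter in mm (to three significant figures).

Allowable stress σ_allow = 184/2.6 = 70.77 MPa.
Required area A = F/σ_allow = 645000/70.77 = 9114 mm².
A = πd²/4 → d = √(4A/π) = 107.7 mm.

d = 108 mm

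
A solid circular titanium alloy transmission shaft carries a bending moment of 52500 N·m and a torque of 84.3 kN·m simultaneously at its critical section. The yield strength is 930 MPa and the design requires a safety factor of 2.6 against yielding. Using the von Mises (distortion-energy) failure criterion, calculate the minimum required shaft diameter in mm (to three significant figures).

σ_allow = σ_y/n = 930/2.6 = 357.7 MPa.
For a solid shaft σ_b = 32M/(πd³) and τ = 16T/(πd³), so the von Mises stress is σ' = (16/πd³)·√(4M²+3T²).
√(4M²+3T²) = √(4×(5.250×10^7)² + 3×(8.430×10^7)²) = 1.798×10^8 N·mm.
d³ = 16×1.798×10^8/(π×357.7) = 2.561×10^6 mm³.
d = 136.8 mm.

d = 137 mm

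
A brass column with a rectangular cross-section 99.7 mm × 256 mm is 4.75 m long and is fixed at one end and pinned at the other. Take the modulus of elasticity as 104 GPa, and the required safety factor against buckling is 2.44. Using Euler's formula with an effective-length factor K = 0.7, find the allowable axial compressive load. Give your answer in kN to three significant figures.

Buckling occurs about the weak axis: I_min = h·b³/12 = 256×99.7³/12 = 2.114×10^7 mm⁴ (b = 99.7 mm is the smaller dimension).
Effective length L_e = KL = 0.7×4.75 m = 3325 mm.
Euler critical load P_cr = π²EI/L_e² = π²×104000×2.114×10^7/3325² = 1.963×10^6 N.
P_allow = P_cr/n = 1.963×10^6/2.44 = 804500 N.

P_allow = 804 kN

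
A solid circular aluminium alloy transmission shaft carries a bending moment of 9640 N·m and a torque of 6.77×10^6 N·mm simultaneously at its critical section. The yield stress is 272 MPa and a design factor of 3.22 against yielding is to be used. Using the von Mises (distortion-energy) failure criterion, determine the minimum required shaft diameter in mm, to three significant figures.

d = 111 mm

σ_allow = σ_y/n = 272/3.22 = 84.47 MPa.
For a solid shaft σ_b = 32M/(πd³) and τ = 16T/(πd³), so the von Mises stress is σ' = (16/πd³)·√(4M²+3T²).
√(4M²+3T²) = √(4×(9.640×10^6)² + 3×(6.770×10^6)²) = 2.257×10^7 N·mm.
d³ = 16×2.257×10^7/(π×84.47) = 1.361×10^6 mm³.
d = 110.8 mm.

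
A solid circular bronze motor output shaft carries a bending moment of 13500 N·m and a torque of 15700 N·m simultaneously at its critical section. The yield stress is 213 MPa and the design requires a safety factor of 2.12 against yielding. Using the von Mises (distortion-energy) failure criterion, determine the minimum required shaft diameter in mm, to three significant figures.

σ_allow = σ_y/n = 213/2.12 = 100.5 MPa.
For a solid shaft σ_b = 32M/(πd³) and τ = 16T/(πd³), so the von Mises stress is σ' = (16/πd³)·√(4M²+3T²).
√(4M²+3T²) = √(4×(1.350×10^7)² + 3×(1.570×10^7)²) = 3.832×10^7 N·mm.
d³ = 16×3.832×10^7/(π×100.5) = 1.942×10^6 mm³.
d = 124.8 mm.

d = 125 mm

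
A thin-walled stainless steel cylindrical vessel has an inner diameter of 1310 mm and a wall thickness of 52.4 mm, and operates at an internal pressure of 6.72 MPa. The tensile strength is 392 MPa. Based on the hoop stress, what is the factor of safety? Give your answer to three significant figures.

n = 4.67

σ_h = pD/(2t) = 6.72×1310/(2×52.4) = 84.00 MPa.
n = 392/84.00 = 4.667.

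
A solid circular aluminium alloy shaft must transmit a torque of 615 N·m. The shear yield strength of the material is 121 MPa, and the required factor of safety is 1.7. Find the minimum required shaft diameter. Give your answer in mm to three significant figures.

d = 35.3 mm

Allowable shear stress τ_allow = 121/1.7 = 71.18 MPa.
For a solid shaft τ = 16T/(πd³), so d³ = 16T/(π τ_allow) = 16×615000/(π×71.18) = 44010 mm³.
d = (44010)^(1/3) = 35.31 mm.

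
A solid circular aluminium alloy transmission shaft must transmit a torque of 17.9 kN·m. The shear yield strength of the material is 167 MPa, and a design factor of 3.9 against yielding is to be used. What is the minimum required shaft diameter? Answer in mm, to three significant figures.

d = 129 mm

Allowable shear stress τ_allow = 167/3.9 = 42.82 MPa.
For a solid shaft τ = 16T/(πd³), so d³ = 16T/(π τ_allow) = 16×1.7900×10^7/(π×42.82) = 2.129×10^6 mm³.
d = (2.129×10^6)^(1/3) = 128.6 mm.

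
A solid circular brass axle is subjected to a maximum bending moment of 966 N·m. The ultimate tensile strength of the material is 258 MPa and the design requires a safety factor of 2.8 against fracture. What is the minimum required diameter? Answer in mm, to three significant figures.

d = 47.4 mm

σ_allow = 258/2.8 = 92.14 MPa.
For a solid circular section σ = 32M/(πd³), so d³ = 32M/(π σ_allow) = 32×966000/(π×92.14) = 106800 mm³.
d = 47.44 mm.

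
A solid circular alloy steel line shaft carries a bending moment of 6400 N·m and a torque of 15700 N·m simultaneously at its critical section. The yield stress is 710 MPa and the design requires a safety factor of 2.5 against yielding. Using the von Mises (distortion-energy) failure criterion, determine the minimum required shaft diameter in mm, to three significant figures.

σ_allow = σ_y/n = 710/2.5 = 284.0 MPa.
For a solid shaft σ_b = 32M/(πd³) and τ = 16T/(πd³), so the von Mises stress is σ' = (16/πd³)·√(4M²+3T²).
√(4M²+3T²) = √(4×(6.400×10^6)² + 3×(1.570×10^7)²) = 3.006×10^7 N·mm.
d³ = 16×3.006×10^7/(π×284.0) = 539000 mm³.
d = 81.38 mm.

d = 81.4 mm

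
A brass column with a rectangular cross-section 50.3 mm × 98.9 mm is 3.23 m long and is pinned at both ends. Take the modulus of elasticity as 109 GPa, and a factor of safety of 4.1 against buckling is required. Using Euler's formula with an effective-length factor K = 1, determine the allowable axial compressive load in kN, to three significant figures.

Buckling occurs about the weak axis: I_min = h·b³/12 = 98.9×50.3³/12 = 1.049×10^6 mm⁴ (b = 50.3 mm is the smaller dimension).
Effective length L_e = KL = 1×3.23 m = 3230 mm.
Euler critical load P_cr = π²EI/L_e² = π²×109000×1.049×10^6/3230² = 108200 N.
P_allow = P_cr/n = 108200/4.1 = 26380 N.

P_allow = 26.4 kN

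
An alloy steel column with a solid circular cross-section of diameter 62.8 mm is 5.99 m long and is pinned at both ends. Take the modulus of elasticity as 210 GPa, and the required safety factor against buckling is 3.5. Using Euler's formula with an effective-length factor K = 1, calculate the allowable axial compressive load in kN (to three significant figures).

P_allow = 12.6 kN

I = πd⁴/64 = π×62.8⁴/64 = 763500 mm⁴.
Effective length L_e = KL = 1×5.99 m = 5990 mm.
Euler critical load P_cr = π²EI/L_e² = π²×210000×763500/5990² = 44100 N.
P_allow = P_cr/n = 44100/3.5 = 12600 N.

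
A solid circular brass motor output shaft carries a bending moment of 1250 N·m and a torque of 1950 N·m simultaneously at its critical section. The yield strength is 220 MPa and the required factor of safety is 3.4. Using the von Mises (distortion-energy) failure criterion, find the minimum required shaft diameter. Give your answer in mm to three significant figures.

σ_allow = σ_y/n = 220/3.4 = 64.71 MPa.
For a solid shaft σ_b = 32M/(πd³) and τ = 16T/(πd³), so the von Mises stress is σ' = (16/πd³)·√(4M²+3T²).
√(4M²+3T²) = √(4×(1.250×10^6)² + 3×(1.950×10^6)²) = 4.202×10^6 N·mm.
d³ = 16×4.202×10^6/(π×64.71) = 330700 mm³.
d = 69.16 mm.

d = 69.2 mm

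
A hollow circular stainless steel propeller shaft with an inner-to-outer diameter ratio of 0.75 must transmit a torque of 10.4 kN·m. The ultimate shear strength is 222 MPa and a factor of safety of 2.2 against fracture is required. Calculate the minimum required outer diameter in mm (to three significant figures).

τ_allow = 222/2.2 = 100.9 MPa.
For a hollow shaft τ = 16T/[πd_o³(1−k⁴)] with k = 0.75, so 1−k⁴ = 0.6836.
d_o³ = 16T/[π τ_allow (1−k⁴)] = 16×1.0400×10^7/(π×100.9×0.6836) = 767800 mm³.
d_o = 91.57 mm.

d_o = 91.6 mm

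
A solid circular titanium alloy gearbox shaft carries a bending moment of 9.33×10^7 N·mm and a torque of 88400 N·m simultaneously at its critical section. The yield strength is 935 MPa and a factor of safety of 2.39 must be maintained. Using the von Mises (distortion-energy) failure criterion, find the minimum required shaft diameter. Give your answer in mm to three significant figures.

σ_allow = σ_y/n = 935/2.39 = 391.2 MPa.
For a solid shaft σ_b = 32M/(πd³) and τ = 16T/(πd³), so the von Mises stress is σ' = (16/πd³)·√(4M²+3T²).
√(4M²+3T²) = √(4×(9.330×10^7)² + 3×(8.840×10^7)²) = 2.414×10^8 N·mm.
d³ = 16×2.414×10^8/(π×391.2) = 3.142×10^6 mm³.
d = 146.5 mm.

d = 146 mm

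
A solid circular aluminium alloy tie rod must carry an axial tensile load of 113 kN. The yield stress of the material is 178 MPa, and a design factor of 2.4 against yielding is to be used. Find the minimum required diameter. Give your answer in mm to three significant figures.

Allowable stress σ_allow = 178/2.4 = 74.17 MPa.
Required area A = F/σ_allow = 113000/74.17 = 1524 mm².
A = πd²/4 → d = √(4A/π) = 44.04 mm.

d = 44.0 mm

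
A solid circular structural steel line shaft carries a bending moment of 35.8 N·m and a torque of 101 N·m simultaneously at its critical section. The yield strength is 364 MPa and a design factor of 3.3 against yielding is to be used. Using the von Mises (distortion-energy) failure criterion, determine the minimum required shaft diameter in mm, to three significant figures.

σ_allow = σ_y/n = 364/3.3 = 110.3 MPa.
For a solid shaft σ_b = 32M/(πd³) and τ = 16T/(πd³), so the von Mises stress is σ' = (16/πd³)·√(4M²+3T²).
√(4M²+3T²) = √(4×(35800)² + 3×(101000)²) = 189000 N·mm.
d³ = 16×189000/(π×110.3) = 8728 mm³.
d = 20.59 mm.

d = 20.6 mm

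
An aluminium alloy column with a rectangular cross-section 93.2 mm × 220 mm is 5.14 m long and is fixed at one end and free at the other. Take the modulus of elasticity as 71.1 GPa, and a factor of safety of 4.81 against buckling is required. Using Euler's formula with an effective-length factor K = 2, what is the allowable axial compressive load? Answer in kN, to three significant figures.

P_allow = 20.5 kN

Buckling occurs about the weak axis: I_min = h·b³/12 = 220×93.2³/12 = 1.484×10^7 mm⁴ (b = 93.2 mm is the smaller dimension).
Effective length L_e = KL = 2×5.14 m = 10280 mm.
Euler critical load P_cr = π²EI/L_e² = π²×71100×1.484×10^7/10280² = 98550 N.
P_allow = P_cr/n = 98550/4.81 = 20490 N.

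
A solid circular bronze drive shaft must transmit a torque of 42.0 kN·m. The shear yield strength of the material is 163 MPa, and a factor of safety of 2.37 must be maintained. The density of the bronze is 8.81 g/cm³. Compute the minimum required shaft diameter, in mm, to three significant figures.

d = 146 mm

Allowable shear stress τ_allow = 163/2.37 = 68.78 MPa.
For a solid shaft τ = 16T/(πd³), so d³ = 16T/(π τ_allow) = 16×4.2000×10^7/(π×68.78) = 3.110×10^6 mm³.
d = (3.110×10^6)^(1/3) = 146.0 mm.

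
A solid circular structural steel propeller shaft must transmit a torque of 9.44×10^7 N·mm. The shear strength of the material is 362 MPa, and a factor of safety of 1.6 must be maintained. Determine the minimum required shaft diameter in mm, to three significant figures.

Allowable shear stress τ_allow = 362/1.6 = 226.2 MPa.
For a solid shaft τ = 16T/(πd³), so d³ = 16T/(π τ_allow) = 16×9.4400×10^7/(π×226.2) = 2.125×10^6 mm³.
d = (2.125×10^6)^(1/3) = 128.6 mm.

d = 129 mm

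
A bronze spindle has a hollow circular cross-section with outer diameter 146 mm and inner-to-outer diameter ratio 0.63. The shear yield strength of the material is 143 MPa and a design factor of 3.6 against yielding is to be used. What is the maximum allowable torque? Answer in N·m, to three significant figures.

T_allow = 20400 N·m

τ_allow = 143/3.6 = 39.72 MPa.
For a hollow shaft T_allow = τ_allow·πd_o³(1−k⁴)/16 with 1−k⁴ = 0.8425, so πd_o³(1−k⁴)/16 = 514800 mm³.
T_allow = 39.72×514800 = 2.045×10^7 N·mm = 20450 N·m.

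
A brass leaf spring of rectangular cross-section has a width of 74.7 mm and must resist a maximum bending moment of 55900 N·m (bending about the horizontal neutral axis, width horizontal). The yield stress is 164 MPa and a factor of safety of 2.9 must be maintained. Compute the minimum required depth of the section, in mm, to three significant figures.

σ_allow = 164/2.9 = 56.55 MPa.
For a rectangular section σ = 6M/(bh²), so h² = 6M/(b σ_allow) = 6×5.5900×10^7/(74.7×56.55) = 79400 mm².
h = 281.8 mm.

h = 282 mm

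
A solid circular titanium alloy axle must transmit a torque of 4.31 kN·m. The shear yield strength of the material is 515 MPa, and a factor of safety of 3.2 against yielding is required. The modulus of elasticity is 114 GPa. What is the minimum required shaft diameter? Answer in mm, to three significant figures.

Allowable shear stress τ_allow = 515/3.2 = 160.9 MPa.
For a solid shaft τ = 16T/(πd³), so d³ = 16T/(π τ_allow) = 16×4310000/(π×160.9) = 136400 mm³.
d = (136400)^(1/3) = 51.48 mm.

d = 51.5 mm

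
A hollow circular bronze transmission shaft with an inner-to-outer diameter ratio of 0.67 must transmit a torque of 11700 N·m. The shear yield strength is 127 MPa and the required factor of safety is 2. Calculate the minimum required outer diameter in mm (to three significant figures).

d_o = 106 mm

τ_allow = 127/2 = 63.50 MPa.
For a hollow shaft τ = 16T/[πd_o³(1−k⁴)] with k = 0.67, so 1−k⁴ = 0.7985.
d_o³ = 16T/[π τ_allow (1−k⁴)] = 16×1.1700×10^7/(π×63.50×0.7985) = 1.175×10^6 mm³.
d_o = 105.5 mm.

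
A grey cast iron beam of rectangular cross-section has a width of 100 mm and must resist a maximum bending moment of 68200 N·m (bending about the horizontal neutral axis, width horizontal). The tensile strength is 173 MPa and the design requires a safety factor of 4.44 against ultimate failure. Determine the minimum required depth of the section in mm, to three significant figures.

σ_allow = 173/4.44 = 38.96 MPa.
For a rectangular section σ = 6M/(bh²), so h² = 6M/(b σ_allow) = 6×6.8200×10^7/(100×38.96) = 105000 mm².
h = 324.1 mm.

h = 324 mm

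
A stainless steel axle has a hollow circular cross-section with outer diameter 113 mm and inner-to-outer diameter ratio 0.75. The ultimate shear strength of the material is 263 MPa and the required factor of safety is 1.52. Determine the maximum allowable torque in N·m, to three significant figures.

τ_allow = 263/1.52 = 173.0 MPa.
For a hollow shaft T_allow = τ_allow·πd_o³(1−k⁴)/16 with 1−k⁴ = 0.6836, so πd_o³(1−k⁴)/16 = 193700 mm³.
T_allow = 173.0×193700 = 3.351×10^7 N·mm = 33510 N·m.

T_allow = 33500 N·m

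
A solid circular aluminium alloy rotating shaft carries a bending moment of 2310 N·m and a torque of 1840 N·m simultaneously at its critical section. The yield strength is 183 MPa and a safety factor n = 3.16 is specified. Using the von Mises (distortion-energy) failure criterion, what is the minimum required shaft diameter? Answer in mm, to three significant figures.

d = 79.0 mm

σ_allow = σ_y/n = 183/3.16 = 57.91 MPa.
For a solid shaft σ_b = 32M/(πd³) and τ = 16T/(πd³), so the von Mises stress is σ' = (16/πd³)·√(4M²+3T²).
√(4M²+3T²) = √(4×(2.310×10^6)² + 3×(1.840×10^6)²) = 5.613×10^6 N·mm.
d³ = 16×5.613×10^6/(π×57.91) = 493600 mm³.
d = 79.03 mm.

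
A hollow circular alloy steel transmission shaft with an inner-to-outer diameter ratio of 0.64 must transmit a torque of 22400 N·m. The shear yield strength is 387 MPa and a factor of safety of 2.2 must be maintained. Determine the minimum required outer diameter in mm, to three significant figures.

τ_allow = 387/2.2 = 175.9 MPa.
For a hollow shaft τ = 16T/[πd_o³(1−k⁴)] with k = 0.64, so 1−k⁴ = 0.8322.
d_o³ = 16T/[π τ_allow (1−k⁴)] = 16×2.2400×10^7/(π×175.9×0.8322) = 779300 mm³.
d_o = 92.02 mm.

d_o = 92.0 mm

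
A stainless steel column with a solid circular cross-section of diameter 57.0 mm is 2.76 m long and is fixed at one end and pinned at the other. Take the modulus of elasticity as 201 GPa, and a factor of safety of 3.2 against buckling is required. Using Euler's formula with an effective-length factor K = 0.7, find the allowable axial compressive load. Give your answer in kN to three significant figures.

I = πd⁴/64 = π×57.0⁴/64 = 518200 mm⁴.
Effective length L_e = KL = 0.7×2.76 m = 1932 mm.
Euler critical load P_cr = π²EI/L_e² = π²×201000×518200/1932² = 275400 N.
P_allow = P_cr/n = 275400/3.2 = 86060 N.

P_allow = 86.1 kN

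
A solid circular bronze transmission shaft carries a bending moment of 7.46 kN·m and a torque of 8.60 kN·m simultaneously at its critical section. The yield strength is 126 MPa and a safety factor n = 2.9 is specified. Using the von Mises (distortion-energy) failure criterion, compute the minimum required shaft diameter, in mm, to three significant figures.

σ_allow = σ_y/n = 126/2.9 = 43.45 MPa.
For a solid shaft σ_b = 32M/(πd³) and τ = 16T/(πd³), so the von Mises stress is σ' = (16/πd³)·√(4M²+3T²).
√(4M²+3T²) = √(4×(7.460×10^6)² + 3×(8.600×10^6)²) = 2.108×10^7 N·mm.
d³ = 16×2.108×10^7/(π×43.45) = 2.471×10^6 mm³.
d = 135.2 mm.

d = 135 mm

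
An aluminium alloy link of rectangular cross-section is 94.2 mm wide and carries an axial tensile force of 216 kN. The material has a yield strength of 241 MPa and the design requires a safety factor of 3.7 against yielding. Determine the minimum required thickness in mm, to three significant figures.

t = 35.2 mm

σ_allow = 241/3.7 = 65.14 MPa.
Required area A = F/σ_allow = 216000/65.14 = 3316 mm².
t = A/w = 3316/94.2 = 35.20 mm.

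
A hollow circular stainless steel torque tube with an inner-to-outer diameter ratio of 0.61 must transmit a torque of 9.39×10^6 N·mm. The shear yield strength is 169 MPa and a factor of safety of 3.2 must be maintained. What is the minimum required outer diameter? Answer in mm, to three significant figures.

d_o = 102 mm

τ_allow = 169/3.2 = 52.81 MPa.
For a hollow shaft τ = 16T/[πd_o³(1−k⁴)] with k = 0.61, so 1−k⁴ = 0.8615.
d_o³ = 16T/[π τ_allow (1−k⁴)] = 16×9390000/(π×52.81×0.8615) = 1.051×10^6 mm³.
d_o = 101.7 mm.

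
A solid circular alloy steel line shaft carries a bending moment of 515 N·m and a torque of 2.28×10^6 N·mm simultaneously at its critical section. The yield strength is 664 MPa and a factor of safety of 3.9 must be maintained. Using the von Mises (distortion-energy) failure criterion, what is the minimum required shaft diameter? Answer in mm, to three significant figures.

d = 49.6 mm

σ_allow = σ_y/n = 664/3.9 = 170.3 MPa.
For a solid shaft σ_b = 32M/(πd³) and τ = 16T/(πd³), so the von Mises stress is σ' = (16/πd³)·√(4M²+3T²).
√(4M²+3T²) = √(4×(515000)² + 3×(2.280×10^6)²) = 4.081×10^6 N·mm.
d³ = 16×4.081×10^6/(π×170.3) = 122100 mm³.
d = 49.61 mm.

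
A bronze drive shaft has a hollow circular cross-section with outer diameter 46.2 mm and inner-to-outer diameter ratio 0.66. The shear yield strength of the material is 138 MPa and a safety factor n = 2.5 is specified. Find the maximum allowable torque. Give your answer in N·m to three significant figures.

τ_allow = 138/2.5 = 55.20 MPa.
For a hollow shaft T_allow = τ_allow·πd_o³(1−k⁴)/16 with 1−k⁴ = 0.8103, so πd_o³(1−k⁴)/16 = 15690 mm³.
T_allow = 55.20×15690 = 866000 N·mm = 866.0 N·m.

T_allow = 866 N·m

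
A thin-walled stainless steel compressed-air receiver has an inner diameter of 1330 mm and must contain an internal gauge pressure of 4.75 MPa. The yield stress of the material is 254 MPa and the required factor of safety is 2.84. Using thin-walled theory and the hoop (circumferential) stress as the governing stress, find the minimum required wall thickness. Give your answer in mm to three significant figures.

t = 35.3 mm

σ_allow = 254/2.84 = 89.44 MPa.
Hoop stress σ_h = pD/(2t), so t = pD/(2σ_allow) = 4.75×1330/(2×89.44) = 35.32 mm.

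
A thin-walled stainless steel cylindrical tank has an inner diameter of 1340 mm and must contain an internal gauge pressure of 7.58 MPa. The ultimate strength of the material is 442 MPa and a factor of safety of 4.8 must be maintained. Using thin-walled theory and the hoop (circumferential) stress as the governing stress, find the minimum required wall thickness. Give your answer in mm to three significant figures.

σ_allow = 442/4.8 = 92.08 MPa.
Hoop stress σ_h = pD/(2t), so t = pD/(2σ_allow) = 7.58×1340/(2×92.08) = 55.15 mm.

t = 55.2 mm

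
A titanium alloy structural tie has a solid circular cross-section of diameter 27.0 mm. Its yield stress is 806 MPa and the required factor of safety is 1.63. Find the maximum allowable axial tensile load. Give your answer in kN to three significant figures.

F_allow = 283 kN

σ_allow = 806/1.63 = 494.5 MPa.
A = πd²/4 = π×27.0²/4 = 572.6 mm².
F_allow = σ_allow × A = 494.5×572.6 = 283100 N.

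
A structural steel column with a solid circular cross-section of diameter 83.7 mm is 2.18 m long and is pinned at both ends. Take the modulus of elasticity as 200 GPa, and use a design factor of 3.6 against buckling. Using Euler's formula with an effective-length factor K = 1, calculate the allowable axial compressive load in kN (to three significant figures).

P_allow = 278 kN

I = πd⁴/64 = π×83.7⁴/64 = 2.409×10^6 mm⁴.
Effective length L_e = KL = 1×2.18 m = 2180 mm.
Euler critical load P_cr = π²EI/L_e² = π²×200000×2.409×10^6/2180² = 1.001×10^6 N.
P_allow = P_cr/n = 1.001×10^6/3.6 = 278000 N.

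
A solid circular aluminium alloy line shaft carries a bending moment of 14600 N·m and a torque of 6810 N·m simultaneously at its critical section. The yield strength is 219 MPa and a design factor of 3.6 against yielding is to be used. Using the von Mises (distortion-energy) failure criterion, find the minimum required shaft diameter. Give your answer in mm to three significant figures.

d = 138 mm

σ_allow = σ_y/n = 219/3.6 = 60.83 MPa.
For a solid shaft σ_b = 32M/(πd³) and τ = 16T/(πd³), so the von Mises stress is σ' = (16/πd³)·√(4M²+3T²).
√(4M²+3T²) = √(4×(1.460×10^7)² + 3×(6.810×10^6)²) = 3.149×10^7 N·mm.
d³ = 16×3.149×10^7/(π×60.83) = 2.637×10^6 mm³.
d = 138.1 mm.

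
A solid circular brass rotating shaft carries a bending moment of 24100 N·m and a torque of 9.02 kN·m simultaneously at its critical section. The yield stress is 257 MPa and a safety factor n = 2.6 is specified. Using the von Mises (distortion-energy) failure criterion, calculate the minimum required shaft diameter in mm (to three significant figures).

d = 138 mm

σ_allow = σ_y/n = 257/2.6 = 98.85 MPa.
For a solid shaft σ_b = 32M/(πd³) and τ = 16T/(πd³), so the von Mises stress is σ' = (16/πd³)·√(4M²+3T²).
√(4M²+3T²) = √(4×(2.410×10^7)² + 3×(9.020×10^6)²) = 5.067×10^7 N·mm.
d³ = 16×5.067×10^7/(π×98.85) = 2.611×10^6 mm³.
d = 137.7 mm.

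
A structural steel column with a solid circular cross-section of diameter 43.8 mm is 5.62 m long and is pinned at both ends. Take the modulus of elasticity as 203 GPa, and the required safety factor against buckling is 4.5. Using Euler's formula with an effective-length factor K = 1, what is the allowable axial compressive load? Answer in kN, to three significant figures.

I = πd⁴/64 = π×43.8⁴/64 = 180700 mm⁴.
Effective length L_e = KL = 1×5.62 m = 5620 mm.
Euler critical load P_cr = π²EI/L_e² = π²×203000×180700/5620² = 11460 N.
P_allow = P_cr/n = 11460/4.5 = 2547 N.

P_allow = 2.55 kN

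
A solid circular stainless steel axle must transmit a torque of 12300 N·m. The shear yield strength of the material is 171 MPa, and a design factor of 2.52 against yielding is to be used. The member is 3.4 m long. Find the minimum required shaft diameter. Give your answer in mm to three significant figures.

d = 97.4 mm

Allowable shear stress τ_allow = 171/2.52 = 67.86 MPa.
For a solid shaft τ = 16T/(πd³), so d³ = 16T/(π τ_allow) = 16×1.2300×10^7/(π×67.86) = 923200 mm³.
d = (923200)^(1/3) = 97.37 mm.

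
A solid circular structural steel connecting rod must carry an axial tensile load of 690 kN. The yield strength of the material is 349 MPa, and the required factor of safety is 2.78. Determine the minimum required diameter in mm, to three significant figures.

Allowable stress σ_allow = 349/2.78 = 125.5 MPa.
Required area A = F/σ_allow = 690000/125.5 = 5496 mm².
A = πd²/4 → d = √(4A/π) = 83.65 mm.

d = 83.7 mm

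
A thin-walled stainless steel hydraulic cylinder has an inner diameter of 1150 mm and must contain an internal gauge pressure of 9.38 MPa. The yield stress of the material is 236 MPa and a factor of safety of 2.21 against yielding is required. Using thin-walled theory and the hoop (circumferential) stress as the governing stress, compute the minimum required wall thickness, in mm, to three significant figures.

σ_allow = 236/2.21 = 106.8 MPa.
Hoop stress σ_h = pD/(2t), so t = pD/(2σ_allow) = 9.38×1150/(2×106.8) = 50.51 mm.

t = 50.5 mm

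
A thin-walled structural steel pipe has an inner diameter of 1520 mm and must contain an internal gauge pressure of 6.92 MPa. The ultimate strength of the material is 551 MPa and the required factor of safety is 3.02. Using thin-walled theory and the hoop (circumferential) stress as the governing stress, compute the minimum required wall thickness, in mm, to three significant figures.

t = 28.8 mm

σ_allow = 551/3.02 = 182.5 MPa.
Hoop stress σ_h = pD/(2t), so t = pD/(2σ_allow) = 6.92×1520/(2×182.5) = 28.83 mm.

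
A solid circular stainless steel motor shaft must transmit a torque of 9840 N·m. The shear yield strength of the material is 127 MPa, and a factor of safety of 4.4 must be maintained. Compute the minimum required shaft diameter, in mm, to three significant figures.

d = 120 mm

Allowable shear stress τ_allow = 127/4.4 = 28.86 MPa.
For a solid shaft τ = 16T/(πd³), so d³ = 16T/(π τ_allow) = 16×9840000/(π×28.86) = 1.736×10^6 mm³.
d = (1.736×10^6)^(1/3) = 120.2 mm.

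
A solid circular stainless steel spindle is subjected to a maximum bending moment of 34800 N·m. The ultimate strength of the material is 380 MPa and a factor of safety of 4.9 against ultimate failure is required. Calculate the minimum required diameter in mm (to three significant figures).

σ_allow = 380/4.9 = 77.55 MPa.
For a solid circular section σ = 32M/(πd³), so d³ = 32M/(π σ_allow) = 32×3.4800×10^7/(π×77.55) = 4.571×10^6 mm³.
d = 166.0 mm.

d = 166 mm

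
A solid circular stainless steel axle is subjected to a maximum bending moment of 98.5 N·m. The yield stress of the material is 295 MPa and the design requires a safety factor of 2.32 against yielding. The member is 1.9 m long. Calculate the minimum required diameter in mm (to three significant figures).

d = 19.9 mm

σ_allow = 295/2.32 = 127.2 MPa.
For a solid circular section σ = 32M/(πd³), so d³ = 32M/(π σ_allow) = 32×98500/(π×127.2) = 7890 mm³.
d = 19.91 mm.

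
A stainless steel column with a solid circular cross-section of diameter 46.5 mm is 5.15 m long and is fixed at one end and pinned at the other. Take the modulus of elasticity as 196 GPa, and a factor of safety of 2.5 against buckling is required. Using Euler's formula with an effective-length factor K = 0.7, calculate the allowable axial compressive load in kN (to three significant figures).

P_allow = 13.7 kN

I = πd⁴/64 = π×46.5⁴/64 = 229500 mm⁴.
Effective length L_e = KL = 0.7×5.15 m = 3605 mm.
Euler critical load P_cr = π²EI/L_e² = π²×196000×229500/3605² = 34160 N.
P_allow = P_cr/n = 34160/2.5 = 13660 N.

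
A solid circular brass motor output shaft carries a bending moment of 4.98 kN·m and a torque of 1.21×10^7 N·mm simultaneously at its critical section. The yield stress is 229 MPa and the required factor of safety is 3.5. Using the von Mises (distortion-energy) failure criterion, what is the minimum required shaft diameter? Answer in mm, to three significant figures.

σ_allow = σ_y/n = 229/3.5 = 65.43 MPa.
For a solid shaft σ_b = 32M/(πd³) and τ = 16T/(πd³), so the von Mises stress is σ' = (16/πd³)·√(4M²+3T²).
√(4M²+3T²) = √(4×(4.980×10^6)² + 3×(1.210×10^7)²) = 2.320×10^7 N·mm.
d³ = 16×2.320×10^7/(π×65.43) = 1.806×10^6 mm³.
d = 121.8 mm.

d = 122 mm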